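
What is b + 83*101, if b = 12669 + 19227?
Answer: 40279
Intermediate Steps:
b = 31896
b + 83*101 = 31896 + 83*101 = 31896 + 8383 = 40279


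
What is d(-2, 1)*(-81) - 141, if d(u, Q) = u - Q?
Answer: 102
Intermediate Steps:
d(-2, 1)*(-81) - 141 = (-2 - 1*1)*(-81) - 141 = (-2 - 1)*(-81) - 141 = -3*(-81) - 141 = 243 - 141 = 102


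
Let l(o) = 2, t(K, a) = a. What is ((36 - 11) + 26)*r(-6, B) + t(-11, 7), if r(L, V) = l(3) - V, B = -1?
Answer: 160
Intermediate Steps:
r(L, V) = 2 - V
((36 - 11) + 26)*r(-6, B) + t(-11, 7) = ((36 - 11) + 26)*(2 - 1*(-1)) + 7 = (25 + 26)*(2 + 1) + 7 = 51*3 + 7 = 153 + 7 = 160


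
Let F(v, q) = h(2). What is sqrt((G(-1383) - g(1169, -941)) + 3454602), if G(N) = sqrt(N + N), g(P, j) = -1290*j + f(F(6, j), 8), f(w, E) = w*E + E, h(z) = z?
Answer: sqrt(2240688 + I*sqrt(2766)) ≈ 1496.9 + 0.02*I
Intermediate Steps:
F(v, q) = 2
f(w, E) = E + E*w (f(w, E) = E*w + E = E + E*w)
g(P, j) = 24 - 1290*j (g(P, j) = -1290*j + 8*(1 + 2) = -1290*j + 8*3 = -1290*j + 24 = 24 - 1290*j)
G(N) = sqrt(2)*sqrt(N) (G(N) = sqrt(2*N) = sqrt(2)*sqrt(N))
sqrt((G(-1383) - g(1169, -941)) + 3454602) = sqrt((sqrt(2)*sqrt(-1383) - (24 - 1290*(-941))) + 3454602) = sqrt((sqrt(2)*(I*sqrt(1383)) - (24 + 1213890)) + 3454602) = sqrt((I*sqrt(2766) - 1*1213914) + 3454602) = sqrt((I*sqrt(2766) - 1213914) + 3454602) = sqrt((-1213914 + I*sqrt(2766)) + 3454602) = sqrt(2240688 + I*sqrt(2766))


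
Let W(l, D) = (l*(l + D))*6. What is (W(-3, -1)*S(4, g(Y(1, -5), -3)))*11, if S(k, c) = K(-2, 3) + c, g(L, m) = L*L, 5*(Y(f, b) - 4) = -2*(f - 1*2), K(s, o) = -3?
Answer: 323928/25 ≈ 12957.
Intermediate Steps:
Y(f, b) = 24/5 - 2*f/5 (Y(f, b) = 4 + (-2*(f - 1*2))/5 = 4 + (-2*(f - 2))/5 = 4 + (-2*(-2 + f))/5 = 4 + (4 - 2*f)/5 = 4 + (4/5 - 2*f/5) = 24/5 - 2*f/5)
g(L, m) = L**2
S(k, c) = -3 + c
W(l, D) = 6*l*(D + l) (W(l, D) = (l*(D + l))*6 = 6*l*(D + l))
(W(-3, -1)*S(4, g(Y(1, -5), -3)))*11 = ((6*(-3)*(-1 - 3))*(-3 + (24/5 - 2/5*1)**2))*11 = ((6*(-3)*(-4))*(-3 + (24/5 - 2/5)**2))*11 = (72*(-3 + (22/5)**2))*11 = (72*(-3 + 484/25))*11 = (72*(409/25))*11 = (29448/25)*11 = 323928/25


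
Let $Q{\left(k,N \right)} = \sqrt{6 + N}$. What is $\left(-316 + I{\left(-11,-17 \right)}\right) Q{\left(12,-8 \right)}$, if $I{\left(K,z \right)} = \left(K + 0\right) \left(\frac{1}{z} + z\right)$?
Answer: $- \frac{2182 i \sqrt{2}}{17} \approx - 181.52 i$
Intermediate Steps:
$I{\left(K,z \right)} = K \left(z + \frac{1}{z}\right)$
$\left(-316 + I{\left(-11,-17 \right)}\right) Q{\left(12,-8 \right)} = \left(-316 - \left(-187 + \frac{11}{-17}\right)\right) \sqrt{6 - 8} = \left(-316 + \left(187 - - \frac{11}{17}\right)\right) \sqrt{-2} = \left(-316 + \left(187 + \frac{11}{17}\right)\right) i \sqrt{2} = \left(-316 + \frac{3190}{17}\right) i \sqrt{2} = - \frac{2182 i \sqrt{2}}{17}$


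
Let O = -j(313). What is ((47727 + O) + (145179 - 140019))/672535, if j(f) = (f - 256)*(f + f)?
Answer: 3441/134507 ≈ 0.025582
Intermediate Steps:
j(f) = 2*f*(-256 + f) (j(f) = (-256 + f)*(2*f) = 2*f*(-256 + f))
O = -35682 (O = -2*313*(-256 + 313) = -2*313*57 = -1*35682 = -35682)
((47727 + O) + (145179 - 140019))/672535 = ((47727 - 35682) + (145179 - 140019))/672535 = (12045 + 5160)*(1/672535) = 17205*(1/672535) = 3441/134507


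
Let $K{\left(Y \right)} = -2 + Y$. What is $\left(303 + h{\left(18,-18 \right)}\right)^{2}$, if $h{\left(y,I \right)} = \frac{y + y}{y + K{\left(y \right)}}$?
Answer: $\frac{26718561}{289} \approx 92452.0$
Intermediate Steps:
$h{\left(y,I \right)} = \frac{2 y}{-2 + 2 y}$ ($h{\left(y,I \right)} = \frac{y + y}{y + \left(-2 + y\right)} = \frac{2 y}{-2 + 2 y}$)
$\left(303 + h{\left(18,-18 \right)}\right)^{2} = \left(303 + \frac{18}{-1 + 18}\right)^{2} = \left(303 + \frac{18}{17}\right)^{2} = \left(\frac{5169}{17}\right)^{2} = \frac{26718561}{289}$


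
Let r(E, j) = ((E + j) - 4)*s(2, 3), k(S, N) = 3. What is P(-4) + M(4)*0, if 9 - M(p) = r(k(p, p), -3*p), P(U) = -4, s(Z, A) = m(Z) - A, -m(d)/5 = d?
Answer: -4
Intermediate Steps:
m(d) = -5*d
s(Z, A) = -A - 5*Z (s(Z, A) = -5*Z - A = -A - 5*Z)
r(E, j) = 52 - 13*E - 13*j (r(E, j) = ((E + j) - 4)*(-1*3 - 5*2) = (-4 + E + j)*(-3 - 10) = (-4 + E + j)*(-13) = 52 - 13*E - 13*j)
M(p) = -4 - 39*p (M(p) = 9 - (52 - 13*3 - (-39)*p) = 9 - (52 - 39 + 39*p) = 9 - (13 + 39*p) = 9 + (-13 - 39*p) = -4 - 39*p)
P(-4) + M(4)*0 = -4 + (-4 - 39*4)*0 = -4 + (-4 - 156)*0 = -4 - 160*0 = -4 + 0 = -4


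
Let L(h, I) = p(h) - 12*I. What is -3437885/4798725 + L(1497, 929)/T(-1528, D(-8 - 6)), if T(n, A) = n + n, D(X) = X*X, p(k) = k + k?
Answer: 2862262709/1466490360 ≈ 1.9518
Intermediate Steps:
p(k) = 2*k
D(X) = X²
L(h, I) = -12*I + 2*h (L(h, I) = 2*h - 12*I = -12*I + 2*h)
T(n, A) = 2*n
-3437885/4798725 + L(1497, 929)/T(-1528, D(-8 - 6)) = -3437885/4798725 + (-12*929 + 2*1497)/((2*(-1528))) = -3437885*1/4798725 + (-11148 + 2994)/(-3056) = -687577/959745 - 8154*(-1/3056) = -687577/959745 + 4077/1528 = 2862262709/1466490360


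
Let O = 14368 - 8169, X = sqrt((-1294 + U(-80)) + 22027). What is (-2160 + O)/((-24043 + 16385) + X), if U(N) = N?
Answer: -30930662/58624311 - 4039*sqrt(20653)/58624311 ≈ -0.53751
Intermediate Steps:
X = sqrt(20653) (X = sqrt((-1294 - 80) + 22027) = sqrt(-1374 + 22027) = sqrt(20653) ≈ 143.71)
O = 6199
(-2160 + O)/((-24043 + 16385) + X) = (-2160 + 6199)/((-24043 + 16385) + sqrt(20653)) = 4039/(-7658 + sqrt(20653))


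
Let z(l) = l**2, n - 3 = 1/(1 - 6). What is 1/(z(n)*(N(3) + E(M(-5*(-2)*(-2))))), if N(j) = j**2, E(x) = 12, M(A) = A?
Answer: 25/4116 ≈ 0.0060739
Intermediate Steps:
n = 14/5 (n = 3 + 1/(1 - 6) = 3 + 1/(-5) = 3 - 1/5 = 14/5 ≈ 2.8000)
1/(z(n)*(N(3) + E(M(-5*(-2)*(-2))))) = 1/((14/5)**2*(3**2 + 12)) = 1/(196*(9 + 12)/25) = 1/((196/25)*21) = 1/(4116/25) = 25/4116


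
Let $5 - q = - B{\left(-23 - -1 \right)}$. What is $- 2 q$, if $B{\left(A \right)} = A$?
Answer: $34$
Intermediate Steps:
$q = -17$ ($q = 5 - - (-23 - -1) = 5 - - (-23 + 1) = 5 - \left(-1\right) \left(-22\right) = 5 - 22 = -17$)
$- 2 q = \left(-2\right) \left(-17\right) = 34$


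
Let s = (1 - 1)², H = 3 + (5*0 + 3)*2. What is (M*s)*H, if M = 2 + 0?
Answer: 0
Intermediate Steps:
H = 9 (H = 3 + (0 + 3)*2 = 3 + 3*2 = 3 + 6 = 9)
M = 2
s = 0 (s = 0² = 0)
(M*s)*H = (2*0)*9 = 0*9 = 0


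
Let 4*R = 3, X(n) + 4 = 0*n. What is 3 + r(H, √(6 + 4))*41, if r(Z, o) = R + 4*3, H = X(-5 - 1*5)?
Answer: 2103/4 ≈ 525.75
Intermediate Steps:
X(n) = -4 (X(n) = -4 + 0*n = -4 + 0 = -4)
R = ¾ (R = (¼)*3 = ¾ ≈ 0.75000)
H = -4
r(Z, o) = 51/4 (r(Z, o) = ¾ + 4*3 = ¾ + 12 = 51/4)
3 + r(H, √(6 + 4))*41 = 3 + (51/4)*41 = 3 + 2091/4 = 2103/4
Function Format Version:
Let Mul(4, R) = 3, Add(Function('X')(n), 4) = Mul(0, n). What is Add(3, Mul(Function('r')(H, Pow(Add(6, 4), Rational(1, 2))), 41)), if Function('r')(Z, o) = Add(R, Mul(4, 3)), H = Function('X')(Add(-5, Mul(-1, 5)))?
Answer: Rational(2103, 4) ≈ 525.75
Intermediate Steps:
Function('X')(n) = -4 (Function('X')(n) = Add(-4, Mul(0, n)) = Add(-4, 0) = -4)
R = Rational(3, 4) (R = Mul(Rational(1, 4), 3) = Rational(3, 4) ≈ 0.75000)
H = -4
Function('r')(Z, o) = Rational(51, 4) (Function('r')(Z, o) = Add(Rational(3, 4), Mul(4, 3)) = Add(Rational(3, 4), 12) = Rational(51, 4))
Add(3, Mul(Function('r')(H, Pow(Add(6, 4), Rational(1, 2))), 41)) = Add(3, Mul(Rational(51, 4), 41)) = Add(3, Rational(2091, 4)) = Rational(2103, 4)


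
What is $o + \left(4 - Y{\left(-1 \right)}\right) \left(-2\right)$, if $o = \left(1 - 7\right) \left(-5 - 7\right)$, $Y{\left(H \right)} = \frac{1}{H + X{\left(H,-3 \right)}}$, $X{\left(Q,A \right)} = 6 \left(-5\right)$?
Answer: $\frac{1982}{31} \approx 63.935$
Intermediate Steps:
$X{\left(Q,A \right)} = -30$
$Y{\left(H \right)} = \frac{1}{-30 + H}$ ($Y{\left(H \right)} = \frac{1}{H - 30} = \frac{1}{-30 + H}$)
$o = 72$ ($o = \left(-6\right) \left(-12\right) = 72$)
$o + \left(4 - Y{\left(-1 \right)}\right) \left(-2\right) = 72 + \left(4 - \frac{1}{-30 - 1}\right) \left(-2\right) = 72 + \left(4 - \frac{1}{-31}\right) \left(-2\right) = 72 + \left(4 - - \frac{1}{31}\right) \left(-2\right) = 72 + \left(4 + \frac{1}{31}\right) \left(-2\right) = 72 + \frac{125}{31} \left(-2\right) = 72 - \frac{250}{31} = \frac{1982}{31}$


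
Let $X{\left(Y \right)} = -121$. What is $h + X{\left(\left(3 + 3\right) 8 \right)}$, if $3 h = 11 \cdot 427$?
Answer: $\frac{4334}{3} \approx 1444.7$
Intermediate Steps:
$h = \frac{4697}{3}$ ($h = \frac{11 \cdot 427}{3} = \frac{1}{3} \cdot 4697 = \frac{4697}{3} \approx 1565.7$)
$h + X{\left(\left(3 + 3\right) 8 \right)} = \frac{4697}{3} - 121 = \frac{4334}{3}$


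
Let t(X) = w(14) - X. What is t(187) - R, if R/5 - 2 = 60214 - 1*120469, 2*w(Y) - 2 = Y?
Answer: 301086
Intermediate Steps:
w(Y) = 1 + Y/2
R = -301265 (R = 10 + 5*(60214 - 1*120469) = 10 + 5*(60214 - 120469) = 10 + 5*(-60255) = 10 - 301275 = -301265)
t(X) = 8 - X (t(X) = (1 + (½)*14) - X = (1 + 7) - X = 8 - X)
t(187) - R = (8 - 1*187) - 1*(-301265) = (8 - 187) + 301265 = -179 + 301265 = 301086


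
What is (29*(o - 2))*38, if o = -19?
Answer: -23142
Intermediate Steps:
(29*(o - 2))*38 = (29*(-19 - 2))*38 = (29*(-21))*38 = -609*38 = -23142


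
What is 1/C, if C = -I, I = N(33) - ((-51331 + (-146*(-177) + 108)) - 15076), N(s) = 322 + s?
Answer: -1/40812 ≈ -2.4503e-5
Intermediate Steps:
I = 40812 (I = (322 + 33) - ((-51331 + (-146*(-177) + 108)) - 15076) = 355 - ((-51331 + (25842 + 108)) - 15076) = 355 - ((-51331 + 25950) - 15076) = 355 - (-25381 - 15076) = 355 - 1*(-40457) = 355 + 40457 = 40812)
C = -40812 (C = -1*40812 = -40812)
1/C = 1/(-40812) = -1/40812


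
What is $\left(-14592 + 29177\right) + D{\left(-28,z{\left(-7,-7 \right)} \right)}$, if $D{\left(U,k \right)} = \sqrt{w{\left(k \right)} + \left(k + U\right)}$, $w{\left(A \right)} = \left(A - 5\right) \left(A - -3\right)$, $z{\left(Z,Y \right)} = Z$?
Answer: $14585 + \sqrt{13} \approx 14589.0$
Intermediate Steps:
$w{\left(A \right)} = \left(-5 + A\right) \left(3 + A\right)$ ($w{\left(A \right)} = \left(-5 + A\right) \left(A + \left(-2 + 5\right)\right) = \left(-5 + A\right) \left(A + 3\right) = \left(-5 + A\right) \left(3 + A\right)$)
$D{\left(U,k \right)} = \sqrt{-15 + U + k^{2} - k}$ ($D{\left(U,k \right)} = \sqrt{\left(-15 + k^{2} - 2 k\right) + \left(k + U\right)} = \sqrt{\left(-15 + k^{2} - 2 k\right) + \left(U + k\right)} = \sqrt{-15 + U + k^{2} - k}$)
$\left(-14592 + 29177\right) + D{\left(-28,z{\left(-7,-7 \right)} \right)} = \left(-14592 + 29177\right) + \sqrt{-15 - 28 + \left(-7\right)^{2} - -7} = 14585 + \sqrt{-15 - 28 + 49 + 7} = 14585 + \sqrt{13}$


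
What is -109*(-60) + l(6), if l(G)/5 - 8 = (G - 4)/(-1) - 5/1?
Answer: 6545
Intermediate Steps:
l(G) = 35 - 5*G (l(G) = 40 + 5*((G - 4)/(-1) - 5/1) = 40 + 5*((-4 + G)*(-1) - 5*1) = 40 + 5*((4 - G) - 5) = 40 + 5*(-1 - G) = 40 + (-5 - 5*G) = 35 - 5*G)
-109*(-60) + l(6) = -109*(-60) + (35 - 5*6) = 6540 + (35 - 30) = 6540 + 5 = 6545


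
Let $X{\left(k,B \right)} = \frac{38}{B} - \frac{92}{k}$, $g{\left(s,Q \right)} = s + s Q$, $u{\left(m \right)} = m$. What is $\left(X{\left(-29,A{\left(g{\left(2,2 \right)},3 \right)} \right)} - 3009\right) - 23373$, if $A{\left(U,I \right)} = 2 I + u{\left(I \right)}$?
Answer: $- \frac{6883772}{261} \approx -26375.0$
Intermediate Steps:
$g{\left(s,Q \right)} = s + Q s$
$A{\left(U,I \right)} = 3 I$ ($A{\left(U,I \right)} = 2 I + I = 3 I$)
$X{\left(k,B \right)} = - \frac{92}{k} + \frac{38}{B}$
$\left(X{\left(-29,A{\left(g{\left(2,2 \right)},3 \right)} \right)} - 3009\right) - 23373 = \left(\left(- \frac{92}{-29} + \frac{38}{3 \cdot 3}\right) - 3009\right) - 23373 = \left(\left(\left(-92\right) \left(- \frac{1}{29}\right) + \frac{38}{9}\right) - 3009\right) - 23373 = \left(\left(\frac{92}{29} + 38 \cdot \frac{1}{9}\right) - 3009\right) - 23373 = \left(\left(\frac{92}{29} + \frac{38}{9}\right) - 3009\right) - 23373 = \left(\frac{1930}{261} - 3009\right) - 23373 = - \frac{783419}{261} - 23373 = - \frac{6883772}{261}$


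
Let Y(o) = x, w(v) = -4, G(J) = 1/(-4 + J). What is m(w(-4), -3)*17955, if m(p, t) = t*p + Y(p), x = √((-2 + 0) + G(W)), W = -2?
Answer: 215460 + 5985*I*√78/2 ≈ 2.1546e+5 + 26429.0*I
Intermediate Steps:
x = I*√78/6 (x = √((-2 + 0) + 1/(-4 - 2)) = √(-2 + 1/(-6)) = √(-2 - ⅙) = √(-13/6) = I*√78/6 ≈ 1.472*I)
Y(o) = I*√78/6
m(p, t) = p*t + I*√78/6 (m(p, t) = t*p + I*√78/6 = p*t + I*√78/6)
m(w(-4), -3)*17955 = (-4*(-3) + I*√78/6)*17955 = (12 + I*√78/6)*17955 = 215460 + 5985*I*√78/2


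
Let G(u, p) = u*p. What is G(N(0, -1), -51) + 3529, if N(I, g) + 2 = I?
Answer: 3631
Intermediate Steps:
N(I, g) = -2 + I
G(u, p) = p*u
G(N(0, -1), -51) + 3529 = -51*(-2 + 0) + 3529 = -51*(-2) + 3529 = 102 + 3529 = 3631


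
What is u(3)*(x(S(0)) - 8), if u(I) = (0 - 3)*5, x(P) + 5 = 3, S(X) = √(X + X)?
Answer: 150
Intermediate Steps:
S(X) = √2*√X (S(X) = √(2*X) = √2*√X)
x(P) = -2 (x(P) = -5 + 3 = -2)
u(I) = -15 (u(I) = -3*5 = -15)
u(3)*(x(S(0)) - 8) = -15*(-2 - 8) = -15*(-10) = 150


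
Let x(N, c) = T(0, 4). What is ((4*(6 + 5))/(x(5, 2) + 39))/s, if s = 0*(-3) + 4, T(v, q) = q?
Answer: 11/43 ≈ 0.25581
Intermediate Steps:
s = 4 (s = 0 + 4 = 4)
x(N, c) = 4
((4*(6 + 5))/(x(5, 2) + 39))/s = ((4*(6 + 5))/(4 + 39))/4 = ((4*11)/43)*(¼) = ((1/43)*44)*(¼) = (44/43)*(¼) = 11/43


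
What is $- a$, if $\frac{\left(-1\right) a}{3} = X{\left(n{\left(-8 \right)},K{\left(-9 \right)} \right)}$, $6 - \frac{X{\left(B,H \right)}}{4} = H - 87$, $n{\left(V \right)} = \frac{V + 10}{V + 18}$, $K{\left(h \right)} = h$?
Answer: $1224$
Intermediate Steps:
$n{\left(V \right)} = \frac{10 + V}{18 + V}$
$X{\left(B,H \right)} = 372 - 4 H$ ($X{\left(B,H \right)} = 24 - 4 \left(H - 87\right) = 24 - 4 \left(-87 + H\right) = 24 - \left(-348 + 4 H\right) = 372 - 4 H$)
$a = -1224$ ($a = - 3 \left(372 - -36\right) = - 3 \left(372 + 36\right) = \left(-3\right) 408 = -1224$)
$- a = \left(-1\right) \left(-1224\right) = 1224$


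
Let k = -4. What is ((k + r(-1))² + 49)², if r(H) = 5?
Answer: 2500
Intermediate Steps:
((k + r(-1))² + 49)² = ((-4 + 5)² + 49)² = (1² + 49)² = (1 + 49)² = 50² = 2500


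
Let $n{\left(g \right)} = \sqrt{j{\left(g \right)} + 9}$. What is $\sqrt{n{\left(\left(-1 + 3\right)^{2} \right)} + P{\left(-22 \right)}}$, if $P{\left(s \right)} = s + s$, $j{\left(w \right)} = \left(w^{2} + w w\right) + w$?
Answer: $\sqrt{-44 + 3 \sqrt{5}} \approx 6.1067 i$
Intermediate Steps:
$j{\left(w \right)} = w + 2 w^{2}$ ($j{\left(w \right)} = \left(w^{2} + w^{2}\right) + w = 2 w^{2} + w = w + 2 w^{2}$)
$P{\left(s \right)} = 2 s$
$n{\left(g \right)} = \sqrt{9 + g \left(1 + 2 g\right)}$ ($n{\left(g \right)} = \sqrt{g \left(1 + 2 g\right) + 9} = \sqrt{9 + g \left(1 + 2 g\right)}$)
$\sqrt{n{\left(\left(-1 + 3\right)^{2} \right)} + P{\left(-22 \right)}} = \sqrt{\sqrt{9 + \left(-1 + 3\right)^{2} \left(1 + 2 \left(-1 + 3\right)^{2}\right)} + 2 \left(-22\right)} = \sqrt{\sqrt{9 + 2^{2} \left(1 + 2 \cdot 2^{2}\right)} - 44} = \sqrt{\sqrt{9 + 4 \left(1 + 2 \cdot 4\right)} - 44} = \sqrt{\sqrt{9 + 4 \left(1 + 8\right)} - 44} = \sqrt{\sqrt{9 + 4 \cdot 9} - 44} = \sqrt{\sqrt{9 + 36} - 44} = \sqrt{\sqrt{45} - 44} = \sqrt{3 \sqrt{5} - 44} = \sqrt{-44 + 3 \sqrt{5}}$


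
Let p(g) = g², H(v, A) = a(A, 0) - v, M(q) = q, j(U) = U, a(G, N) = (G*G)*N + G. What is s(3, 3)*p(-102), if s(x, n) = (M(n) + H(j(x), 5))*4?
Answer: 208080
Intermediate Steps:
a(G, N) = G + N*G² (a(G, N) = G²*N + G = N*G² + G = G + N*G²)
H(v, A) = A - v (H(v, A) = A*(1 + A*0) - v = A*(1 + 0) - v = A*1 - v = A - v)
s(x, n) = 20 - 4*x + 4*n (s(x, n) = (n + (5 - x))*4 = (5 + n - x)*4 = 20 - 4*x + 4*n)
s(3, 3)*p(-102) = (20 - 4*3 + 4*3)*(-102)² = (20 - 12 + 12)*10404 = 20*10404 = 208080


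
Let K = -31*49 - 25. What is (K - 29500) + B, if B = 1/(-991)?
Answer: -30764605/991 ≈ -31044.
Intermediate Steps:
K = -1544 (K = -1519 - 25 = -1544)
B = -1/991 ≈ -0.0010091
(K - 29500) + B = (-1544 - 29500) - 1/991 = -31044 - 1/991 = -30764605/991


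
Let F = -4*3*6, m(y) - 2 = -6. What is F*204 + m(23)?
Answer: -14692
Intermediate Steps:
m(y) = -4 (m(y) = 2 - 6 = -4)
F = -72 (F = -12*6 = -72)
F*204 + m(23) = -72*204 - 4 = -14688 - 4 = -14692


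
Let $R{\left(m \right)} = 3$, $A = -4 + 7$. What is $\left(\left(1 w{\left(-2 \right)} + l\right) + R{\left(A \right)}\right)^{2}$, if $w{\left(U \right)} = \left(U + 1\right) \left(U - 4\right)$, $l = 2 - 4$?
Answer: $49$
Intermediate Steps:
$l = -2$
$w{\left(U \right)} = \left(1 + U\right) \left(-4 + U\right)$
$A = 3$
$\left(\left(1 w{\left(-2 \right)} + l\right) + R{\left(A \right)}\right)^{2} = \left(\left(1 \left(-4 + \left(-2\right)^{2} - -6\right) - 2\right) + 3\right)^{2} = \left(\left(1 \left(-4 + 4 + 6\right) - 2\right) + 3\right)^{2} = \left(\left(1 \cdot 6 - 2\right) + 3\right)^{2} = \left(\left(6 - 2\right) + 3\right)^{2} = \left(4 + 3\right)^{2} = 7^{2} = 49$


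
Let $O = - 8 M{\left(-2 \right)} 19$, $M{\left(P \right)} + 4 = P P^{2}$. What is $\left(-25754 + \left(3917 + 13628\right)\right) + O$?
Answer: $-6385$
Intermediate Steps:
$M{\left(P \right)} = -4 + P^{3}$ ($M{\left(P \right)} = -4 + P P^{2} = -4 + P^{3}$)
$O = 1824$ ($O = - 8 \left(-4 + \left(-2\right)^{3}\right) 19 = - 8 \left(-4 - 8\right) 19 = \left(-8\right) \left(-12\right) 19 = 96 \cdot 19 = 1824$)
$\left(-25754 + \left(3917 + 13628\right)\right) + O = \left(-25754 + \left(3917 + 13628\right)\right) + 1824 = \left(-25754 + 17545\right) + 1824 = -8209 + 1824 = -6385$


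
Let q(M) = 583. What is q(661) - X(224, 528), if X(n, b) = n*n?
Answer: -49593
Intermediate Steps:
X(n, b) = n²
q(661) - X(224, 528) = 583 - 1*224² = 583 - 1*50176 = 583 - 50176 = -49593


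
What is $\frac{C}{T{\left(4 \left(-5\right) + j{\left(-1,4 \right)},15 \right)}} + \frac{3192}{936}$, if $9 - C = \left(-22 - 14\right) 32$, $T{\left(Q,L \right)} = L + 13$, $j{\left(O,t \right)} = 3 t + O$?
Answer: $\frac{49003}{1092} \approx 44.875$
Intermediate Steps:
$j{\left(O,t \right)} = O + 3 t$
$T{\left(Q,L \right)} = 13 + L$
$C = 1161$ ($C = 9 - \left(-22 - 14\right) 32 = 9 - \left(-36\right) 32 = 9 - -1152 = 9 + 1152 = 1161$)
$\frac{C}{T{\left(4 \left(-5\right) + j{\left(-1,4 \right)},15 \right)}} + \frac{3192}{936} = \frac{1161}{13 + 15} + \frac{3192}{936} = \frac{1161}{28} + 3192 \cdot \frac{1}{936} = 1161 \cdot \frac{1}{28} + \frac{133}{39} = \frac{1161}{28} + \frac{133}{39} = \frac{49003}{1092}$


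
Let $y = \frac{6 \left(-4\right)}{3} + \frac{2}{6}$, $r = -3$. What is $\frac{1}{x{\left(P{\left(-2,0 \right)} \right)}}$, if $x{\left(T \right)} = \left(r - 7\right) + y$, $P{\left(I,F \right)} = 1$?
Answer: $- \frac{3}{53} \approx -0.056604$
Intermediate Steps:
$y = - \frac{23}{3}$ ($y = \left(-24\right) \frac{1}{3} + 2 \cdot \frac{1}{6} = -8 + \frac{1}{3} = - \frac{23}{3} \approx -7.6667$)
$x{\left(T \right)} = - \frac{53}{3}$ ($x{\left(T \right)} = \left(-3 - 7\right) - \frac{23}{3} = -10 - \frac{23}{3} = - \frac{53}{3}$)
$\frac{1}{x{\left(P{\left(-2,0 \right)} \right)}} = \frac{1}{- \frac{53}{3}} = - \frac{3}{53}$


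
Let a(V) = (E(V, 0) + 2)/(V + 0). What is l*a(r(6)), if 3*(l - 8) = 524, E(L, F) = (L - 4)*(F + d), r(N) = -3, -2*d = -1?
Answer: 274/3 ≈ 91.333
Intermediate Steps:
d = ½ (d = -½*(-1) = ½ ≈ 0.50000)
E(L, F) = (½ + F)*(-4 + L) (E(L, F) = (L - 4)*(F + ½) = (-4 + L)*(½ + F) = (½ + F)*(-4 + L))
l = 548/3 (l = 8 + (⅓)*524 = 8 + 524/3 = 548/3 ≈ 182.67)
a(V) = ½ (a(V) = ((-2 + V/2 - 4*0 + 0*V) + 2)/(V + 0) = ((-2 + V/2 + 0 + 0) + 2)/V = ((-2 + V/2) + 2)/V = (V/2)/V = ½)
l*a(r(6)) = (548/3)*(½) = 274/3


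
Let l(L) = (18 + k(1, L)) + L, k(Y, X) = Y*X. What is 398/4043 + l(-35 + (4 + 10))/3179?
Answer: 1168210/12852697 ≈ 0.090892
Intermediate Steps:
k(Y, X) = X*Y
l(L) = 18 + 2*L (l(L) = (18 + L*1) + L = (18 + L) + L = 18 + 2*L)
398/4043 + l(-35 + (4 + 10))/3179 = 398/4043 + (18 + 2*(-35 + (4 + 10)))/3179 = 398*(1/4043) + (18 + 2*(-35 + 14))*(1/3179) = 398/4043 + (18 + 2*(-21))*(1/3179) = 398/4043 + (18 - 42)*(1/3179) = 398/4043 - 24*1/3179 = 398/4043 - 24/3179 = 1168210/12852697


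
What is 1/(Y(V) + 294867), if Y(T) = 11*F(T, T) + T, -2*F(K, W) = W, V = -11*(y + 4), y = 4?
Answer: 1/295263 ≈ 3.3868e-6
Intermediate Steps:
V = -88 (V = -11*(4 + 4) = -11*8 = -88)
F(K, W) = -W/2
Y(T) = -9*T/2 (Y(T) = 11*(-T/2) + T = -11*T/2 + T = -9*T/2)
1/(Y(V) + 294867) = 1/(-9/2*(-88) + 294867) = 1/(396 + 294867) = 1/295263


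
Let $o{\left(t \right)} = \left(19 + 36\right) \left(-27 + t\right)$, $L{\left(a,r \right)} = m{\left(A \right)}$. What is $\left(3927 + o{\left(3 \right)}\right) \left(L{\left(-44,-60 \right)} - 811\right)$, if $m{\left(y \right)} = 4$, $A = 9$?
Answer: $-2103849$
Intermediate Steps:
$L{\left(a,r \right)} = 4$
$o{\left(t \right)} = -1485 + 55 t$ ($o{\left(t \right)} = 55 \left(-27 + t\right) = -1485 + 55 t$)
$\left(3927 + o{\left(3 \right)}\right) \left(L{\left(-44,-60 \right)} - 811\right) = \left(3927 + \left(-1485 + 55 \cdot 3\right)\right) \left(4 - 811\right) = \left(3927 + \left(-1485 + 165\right)\right) \left(4 - 811\right) = \left(3927 - 1320\right) \left(4 - 811\right) = 2607 \left(-807\right) = -2103849$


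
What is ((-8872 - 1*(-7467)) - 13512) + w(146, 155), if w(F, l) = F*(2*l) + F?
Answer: 30489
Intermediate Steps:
w(F, l) = F + 2*F*l (w(F, l) = 2*F*l + F = F + 2*F*l)
((-8872 - 1*(-7467)) - 13512) + w(146, 155) = ((-8872 - 1*(-7467)) - 13512) + 146*(1 + 2*155) = ((-8872 + 7467) - 13512) + 146*(1 + 310) = (-1405 - 13512) + 146*311 = -14917 + 45406 = 30489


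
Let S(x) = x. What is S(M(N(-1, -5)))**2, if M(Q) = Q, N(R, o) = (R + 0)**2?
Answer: 1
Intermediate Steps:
N(R, o) = R**2
S(M(N(-1, -5)))**2 = ((-1)**2)**2 = 1**2 = 1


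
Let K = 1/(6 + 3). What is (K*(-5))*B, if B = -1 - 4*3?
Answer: 65/9 ≈ 7.2222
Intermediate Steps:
K = ⅑ (K = 1/9 = ⅑ ≈ 0.11111)
B = -13 (B = -1 - 12 = -13)
(K*(-5))*B = ((⅑)*(-5))*(-13) = -5/9*(-13) = 65/9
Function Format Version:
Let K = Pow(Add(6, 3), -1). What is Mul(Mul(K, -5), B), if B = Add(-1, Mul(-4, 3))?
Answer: Rational(65, 9) ≈ 7.2222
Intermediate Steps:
K = Rational(1, 9) (K = Pow(9, -1) = Rational(1, 9) ≈ 0.11111)
B = -13 (B = Add(-1, -12) = -13)
Mul(Mul(K, -5), B) = Mul(Mul(Rational(1, 9), -5), -13) = Mul(Rational(-5, 9), -13) = Rational(65, 9)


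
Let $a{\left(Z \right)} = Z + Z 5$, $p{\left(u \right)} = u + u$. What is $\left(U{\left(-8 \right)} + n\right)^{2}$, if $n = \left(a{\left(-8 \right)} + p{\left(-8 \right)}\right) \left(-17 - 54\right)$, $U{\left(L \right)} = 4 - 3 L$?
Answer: $20903184$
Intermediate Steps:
$p{\left(u \right)} = 2 u$
$a{\left(Z \right)} = 6 Z$ ($a{\left(Z \right)} = Z + 5 Z = 6 Z$)
$n = 4544$ ($n = \left(6 \left(-8\right) + 2 \left(-8\right)\right) \left(-17 - 54\right) = \left(-48 - 16\right) \left(-71\right) = \left(-64\right) \left(-71\right) = 4544$)
$\left(U{\left(-8 \right)} + n\right)^{2} = \left(\left(4 - -24\right) + 4544\right)^{2} = \left(\left(4 + 24\right) + 4544\right)^{2} = \left(28 + 4544\right)^{2} = 4572^{2} = 20903184$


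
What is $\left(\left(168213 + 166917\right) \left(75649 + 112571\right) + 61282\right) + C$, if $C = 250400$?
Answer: $63078480282$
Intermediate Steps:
$\left(\left(168213 + 166917\right) \left(75649 + 112571\right) + 61282\right) + C = \left(\left(168213 + 166917\right) \left(75649 + 112571\right) + 61282\right) + 250400 = \left(335130 \cdot 188220 + 61282\right) + 250400 = \left(63078168600 + 61282\right) + 250400 = 63078229882 + 250400 = 63078480282$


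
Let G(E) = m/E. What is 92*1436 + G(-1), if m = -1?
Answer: 132113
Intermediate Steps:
G(E) = -1/E
92*1436 + G(-1) = 92*1436 - 1/(-1) = 132112 - 1*(-1) = 132112 + 1 = 132113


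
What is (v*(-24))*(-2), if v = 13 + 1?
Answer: 672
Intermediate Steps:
v = 14
(v*(-24))*(-2) = (14*(-24))*(-2) = -336*(-2) = 672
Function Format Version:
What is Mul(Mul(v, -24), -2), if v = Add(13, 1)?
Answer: 672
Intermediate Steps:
v = 14
Mul(Mul(v, -24), -2) = Mul(Mul(14, -24), -2) = Mul(-336, -2) = 672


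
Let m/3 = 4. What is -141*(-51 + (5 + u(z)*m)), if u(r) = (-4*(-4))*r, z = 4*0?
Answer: 6486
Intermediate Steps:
m = 12 (m = 3*4 = 12)
z = 0
u(r) = 16*r
-141*(-51 + (5 + u(z)*m)) = -141*(-51 + (5 + (16*0)*12)) = -141*(-51 + (5 + 0*12)) = -141*(-51 + (5 + 0)) = -141*(-51 + 5) = -141*(-46) = 6486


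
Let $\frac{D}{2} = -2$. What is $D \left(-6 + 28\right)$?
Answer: $-88$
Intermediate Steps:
$D = -4$ ($D = 2 \left(-2\right) = -4$)
$D \left(-6 + 28\right) = - 4 \left(-6 + 28\right) = \left(-4\right) 22 = -88$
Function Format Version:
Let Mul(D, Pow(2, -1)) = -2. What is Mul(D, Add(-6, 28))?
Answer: -88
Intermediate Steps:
D = -4 (D = Mul(2, -2) = -4)
Mul(D, Add(-6, 28)) = Mul(-4, Add(-6, 28)) = Mul(-4, 22) = -88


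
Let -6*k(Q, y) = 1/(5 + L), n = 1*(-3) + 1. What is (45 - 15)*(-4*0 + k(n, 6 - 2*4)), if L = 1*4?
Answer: -5/9 ≈ -0.55556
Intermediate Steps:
L = 4
n = -2 (n = -3 + 1 = -2)
k(Q, y) = -1/54 (k(Q, y) = -1/(6*(5 + 4)) = -1/6/9 = -1/6*1/9 = -1/54)
(45 - 15)*(-4*0 + k(n, 6 - 2*4)) = (45 - 15)*(-4*0 - 1/54) = 30*(0 - 1/54) = 30*(-1/54) = -5/9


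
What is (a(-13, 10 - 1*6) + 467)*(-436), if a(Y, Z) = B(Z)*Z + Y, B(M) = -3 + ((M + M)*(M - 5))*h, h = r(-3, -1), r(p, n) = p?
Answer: -234568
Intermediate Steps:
h = -3
B(M) = -3 - 6*M*(-5 + M) (B(M) = -3 + ((M + M)*(M - 5))*(-3) = -3 + ((2*M)*(-5 + M))*(-3) = -3 + (2*M*(-5 + M))*(-3) = -3 - 6*M*(-5 + M))
a(Y, Z) = Y + Z*(-3 - 6*Z² + 30*Z) (a(Y, Z) = (-3 - 6*Z² + 30*Z)*Z + Y = Z*(-3 - 6*Z² + 30*Z) + Y = Y + Z*(-3 - 6*Z² + 30*Z))
(a(-13, 10 - 1*6) + 467)*(-436) = ((-13 - 3*(10 - 1*6)*(1 - 10*(10 - 1*6) + 2*(10 - 1*6)²)) + 467)*(-436) = ((-13 - 3*(10 - 6)*(1 - 10*(10 - 6) + 2*(10 - 6)²)) + 467)*(-436) = ((-13 - 3*4*(1 - 10*4 + 2*4²)) + 467)*(-436) = ((-13 - 3*4*(1 - 40 + 2*16)) + 467)*(-436) = ((-13 - 3*4*(1 - 40 + 32)) + 467)*(-436) = ((-13 - 3*4*(-7)) + 467)*(-436) = ((-13 + 84) + 467)*(-436) = (71 + 467)*(-436) = 538*(-436) = -234568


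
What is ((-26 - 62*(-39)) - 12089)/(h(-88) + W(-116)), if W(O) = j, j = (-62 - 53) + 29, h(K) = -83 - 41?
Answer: 9697/210 ≈ 46.176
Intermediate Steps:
h(K) = -124
j = -86 (j = -115 + 29 = -86)
W(O) = -86
((-26 - 62*(-39)) - 12089)/(h(-88) + W(-116)) = ((-26 - 62*(-39)) - 12089)/(-124 - 86) = ((-26 + 2418) - 12089)/(-210) = (2392 - 12089)*(-1/210) = -9697*(-1/210) = 9697/210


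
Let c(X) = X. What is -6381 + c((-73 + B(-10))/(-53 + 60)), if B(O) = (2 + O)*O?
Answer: -6380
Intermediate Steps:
B(O) = O*(2 + O)
-6381 + c((-73 + B(-10))/(-53 + 60)) = -6381 + (-73 - 10*(2 - 10))/(-53 + 60) = -6381 + (-73 - 10*(-8))/7 = -6381 + (-73 + 80)*(⅐) = -6381 + 7*(⅐) = -6381 + 1 = -6380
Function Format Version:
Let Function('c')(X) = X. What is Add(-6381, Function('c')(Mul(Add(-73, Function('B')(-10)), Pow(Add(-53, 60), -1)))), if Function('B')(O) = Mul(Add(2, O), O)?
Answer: -6380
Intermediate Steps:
Function('B')(O) = Mul(O, Add(2, O))
Add(-6381, Function('c')(Mul(Add(-73, Function('B')(-10)), Pow(Add(-53, 60), -1)))) = Add(-6381, Mul(Add(-73, Mul(-10, Add(2, -10))), Pow(Add(-53, 60), -1))) = Add(-6381, Mul(Add(-73, Mul(-10, -8)), Pow(7, -1))) = Add(-6381, Mul(Add(-73, 80), Rational(1, 7))) = Add(-6381, Mul(7, Rational(1, 7))) = Add(-6381, 1) = -6380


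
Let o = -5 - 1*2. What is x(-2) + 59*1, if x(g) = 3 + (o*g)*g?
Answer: 34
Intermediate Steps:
o = -7 (o = -5 - 2 = -7)
x(g) = 3 - 7*g² (x(g) = 3 + (-7*g)*g = 3 - 7*g²)
x(-2) + 59*1 = (3 - 7*(-2)²) + 59*1 = (3 - 7*4) + 59 = (3 - 28) + 59 = -25 + 59 = 34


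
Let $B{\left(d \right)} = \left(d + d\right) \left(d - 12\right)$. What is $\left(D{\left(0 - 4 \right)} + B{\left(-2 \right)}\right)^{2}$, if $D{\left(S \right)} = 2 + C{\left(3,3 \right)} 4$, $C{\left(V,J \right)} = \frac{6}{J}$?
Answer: $4356$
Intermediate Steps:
$D{\left(S \right)} = 10$ ($D{\left(S \right)} = 2 + \frac{6}{3} \cdot 4 = 2 + 6 \cdot \frac{1}{3} \cdot 4 = 2 + 2 \cdot 4 = 2 + 8 = 10$)
$B{\left(d \right)} = 2 d \left(-12 + d\right)$
$\left(D{\left(0 - 4 \right)} + B{\left(-2 \right)}\right)^{2} = \left(10 + 2 \left(-2\right) \left(-12 - 2\right)\right)^{2} = \left(10 + 2 \left(-2\right) \left(-14\right)\right)^{2} = \left(10 + 56\right)^{2} = 66^{2} = 4356$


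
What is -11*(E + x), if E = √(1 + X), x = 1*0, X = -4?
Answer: -11*I*√3 ≈ -19.053*I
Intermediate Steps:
x = 0
E = I*√3 (E = √(1 - 4) = √(-3) = I*√3 ≈ 1.732*I)
-11*(E + x) = -11*(I*√3 + 0) = -11*I*√3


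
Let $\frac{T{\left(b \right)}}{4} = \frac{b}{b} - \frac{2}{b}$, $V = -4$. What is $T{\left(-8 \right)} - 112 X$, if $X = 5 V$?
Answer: $2245$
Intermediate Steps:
$T{\left(b \right)} = 4 - \frac{8}{b}$ ($T{\left(b \right)} = 4 \left(\frac{b}{b} - \frac{2}{b}\right) = 4 \left(1 - \frac{2}{b}\right) = 4 - \frac{8}{b}$)
$X = -20$ ($X = 5 \left(-4\right) = -20$)
$T{\left(-8 \right)} - 112 X = \left(4 - \frac{8}{-8}\right) - -2240 = \left(4 - -1\right) + 2240 = \left(4 + 1\right) + 2240 = 5 + 2240 = 2245$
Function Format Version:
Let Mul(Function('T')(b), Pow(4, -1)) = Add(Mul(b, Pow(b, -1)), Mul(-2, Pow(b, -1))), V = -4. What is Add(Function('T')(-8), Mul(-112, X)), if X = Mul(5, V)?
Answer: 2245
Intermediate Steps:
Function('T')(b) = Add(4, Mul(-8, Pow(b, -1))) (Function('T')(b) = Mul(4, Add(Mul(b, Pow(b, -1)), Mul(-2, Pow(b, -1)))) = Mul(4, Add(1, Mul(-2, Pow(b, -1)))) = Add(4, Mul(-8, Pow(b, -1))))
X = -20 (X = Mul(5, -4) = -20)
Add(Function('T')(-8), Mul(-112, X)) = Add(Add(4, Mul(-8, Pow(-8, -1))), Mul(-112, -20)) = Add(Add(4, Mul(-8, Rational(-1, 8))), 2240) = Add(Add(4, 1), 2240) = Add(5, 2240) = 2245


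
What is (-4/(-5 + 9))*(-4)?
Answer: 4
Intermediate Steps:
(-4/(-5 + 9))*(-4) = (-4/4)*(-4) = ((¼)*(-4))*(-4) = -1*(-4) = 4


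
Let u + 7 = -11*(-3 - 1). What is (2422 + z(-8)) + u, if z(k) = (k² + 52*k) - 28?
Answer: 2079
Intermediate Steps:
u = 37 (u = -7 - 11*(-3 - 1) = -7 - 11*(-4) = -7 + 44 = 37)
z(k) = -28 + k² + 52*k
(2422 + z(-8)) + u = (2422 + (-28 + (-8)² + 52*(-8))) + 37 = (2422 + (-28 + 64 - 416)) + 37 = (2422 - 380) + 37 = 2042 + 37 = 2079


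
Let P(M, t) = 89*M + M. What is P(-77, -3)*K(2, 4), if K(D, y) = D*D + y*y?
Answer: -138600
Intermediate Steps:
P(M, t) = 90*M
K(D, y) = D² + y²
P(-77, -3)*K(2, 4) = (90*(-77))*(2² + 4²) = -6930*(4 + 16) = -6930*20 = -138600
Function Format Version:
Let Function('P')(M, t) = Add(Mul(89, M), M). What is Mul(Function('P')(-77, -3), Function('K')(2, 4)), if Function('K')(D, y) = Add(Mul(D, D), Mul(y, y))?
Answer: -138600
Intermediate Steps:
Function('P')(M, t) = Mul(90, M)
Function('K')(D, y) = Add(Pow(D, 2), Pow(y, 2))
Mul(Function('P')(-77, -3), Function('K')(2, 4)) = Mul(Mul(90, -77), Add(Pow(2, 2), Pow(4, 2))) = Mul(-6930, Add(4, 16)) = Mul(-6930, 20) = -138600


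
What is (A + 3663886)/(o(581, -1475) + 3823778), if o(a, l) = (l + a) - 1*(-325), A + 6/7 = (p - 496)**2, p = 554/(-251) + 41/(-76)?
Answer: 9966480489146063/9738693716130288 ≈ 1.0234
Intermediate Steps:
p = -52395/19076 (p = 554*(-1/251) + 41*(-1/76) = -554/251 - 41/76 = -52395/19076 ≈ -2.7466)
A = 633623309531311/2547256432 (A = -6/7 + (-52395/19076 - 496)**2 = -6/7 + (-9514091/19076)**2 = -6/7 + 90517927556281/363893776 = 633623309531311/2547256432 ≈ 2.4875e+5)
o(a, l) = 325 + a + l (o(a, l) = (a + l) + 325 = 325 + a + l)
(A + 3663886)/(o(581, -1475) + 3823778) = (633623309531311/2547256432 + 3663886)/((325 + 581 - 1475) + 3823778) = 9966480489146063/(2547256432*(-569 + 3823778)) = (9966480489146063/2547256432)/3823209 = (9966480489146063/2547256432)*(1/3823209) = 9966480489146063/9738693716130288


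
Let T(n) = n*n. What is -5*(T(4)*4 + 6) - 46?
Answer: -396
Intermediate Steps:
T(n) = n²
-5*(T(4)*4 + 6) - 46 = -5*(4²*4 + 6) - 46 = -5*(16*4 + 6) - 46 = -5*(64 + 6) - 46 = -5*70 - 46 = -350 - 46 = -396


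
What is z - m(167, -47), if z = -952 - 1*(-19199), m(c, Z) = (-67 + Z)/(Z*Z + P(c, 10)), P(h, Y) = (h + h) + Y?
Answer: 15528235/851 ≈ 18247.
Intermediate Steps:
P(h, Y) = Y + 2*h (P(h, Y) = 2*h + Y = Y + 2*h)
m(c, Z) = (-67 + Z)/(10 + Z**2 + 2*c) (m(c, Z) = (-67 + Z)/(Z*Z + (10 + 2*c)) = (-67 + Z)/(Z**2 + (10 + 2*c)) = (-67 + Z)/(10 + Z**2 + 2*c))
z = 18247 (z = -952 + 19199 = 18247)
z - m(167, -47) = 18247 - (-67 - 47)/(10 + (-47)**2 + 2*167) = 18247 - (-114)/(10 + 2209 + 334) = 18247 - (-114)/2553 = 18247 - 1*(-38/851) = 18247 + 38/851 = 15528235/851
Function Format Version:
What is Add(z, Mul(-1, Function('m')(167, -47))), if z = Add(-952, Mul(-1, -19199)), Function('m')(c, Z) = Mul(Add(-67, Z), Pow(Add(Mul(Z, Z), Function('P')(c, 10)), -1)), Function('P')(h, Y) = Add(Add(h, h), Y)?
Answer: Rational(15528235, 851) ≈ 18247.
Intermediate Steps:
Function('P')(h, Y) = Add(Y, Mul(2, h)) (Function('P')(h, Y) = Add(Mul(2, h), Y) = Add(Y, Mul(2, h)))
Function('m')(c, Z) = Mul(Pow(Add(10, Pow(Z, 2), Mul(2, c)), -1), Add(-67, Z)) (Function('m')(c, Z) = Mul(Add(-67, Z), Pow(Add(Mul(Z, Z), Add(10, Mul(2, c))), -1)) = Mul(Add(-67, Z), Pow(Add(Pow(Z, 2), Add(10, Mul(2, c))), -1)) = Mul(Add(-67, Z), Pow(Add(10, Pow(Z, 2), Mul(2, c)), -1)) = Mul(Pow(Add(10, Pow(Z, 2), Mul(2, c)), -1), Add(-67, Z)))
z = 18247 (z = Add(-952, 19199) = 18247)
Add(z, Mul(-1, Function('m')(167, -47))) = Add(18247, Mul(-1, Mul(Pow(Add(10, Pow(-47, 2), Mul(2, 167)), -1), Add(-67, -47)))) = Add(18247, Mul(-1, Mul(Pow(Add(10, 2209, 334), -1), -114))) = Add(18247, Mul(-1, Mul(Pow(2553, -1), -114))) = Add(18247, Mul(-1, Mul(Rational(1, 2553), -114))) = Add(18247, Mul(-1, Rational(-38, 851))) = Add(18247, Rational(38, 851)) = Rational(15528235, 851)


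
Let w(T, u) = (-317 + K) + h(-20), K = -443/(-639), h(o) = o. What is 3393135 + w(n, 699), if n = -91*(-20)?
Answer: 2167998365/639 ≈ 3.3928e+6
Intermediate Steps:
K = 443/639 (K = -443*(-1/639) = 443/639 ≈ 0.69327)
n = 1820
w(T, u) = -214900/639 (w(T, u) = (-317 + 443/639) - 20 = -202120/639 - 20 = -214900/639)
3393135 + w(n, 699) = 3393135 - 214900/639 = 2167998365/639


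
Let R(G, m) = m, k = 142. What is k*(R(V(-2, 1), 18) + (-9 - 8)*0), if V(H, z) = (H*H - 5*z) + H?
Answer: 2556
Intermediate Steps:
V(H, z) = H + H² - 5*z (V(H, z) = (H² - 5*z) + H = H + H² - 5*z)
k*(R(V(-2, 1), 18) + (-9 - 8)*0) = 142*(18 + (-9 - 8)*0) = 142*(18 - 17*0) = 142*(18 + 0) = 142*18 = 2556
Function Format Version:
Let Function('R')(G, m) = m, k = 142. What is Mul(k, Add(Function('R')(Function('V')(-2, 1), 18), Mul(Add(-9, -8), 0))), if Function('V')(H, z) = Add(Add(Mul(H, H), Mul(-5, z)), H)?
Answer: 2556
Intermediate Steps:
Function('V')(H, z) = Add(H, Pow(H, 2), Mul(-5, z)) (Function('V')(H, z) = Add(Add(Pow(H, 2), Mul(-5, z)), H) = Add(H, Pow(H, 2), Mul(-5, z)))
Mul(k, Add(Function('R')(Function('V')(-2, 1), 18), Mul(Add(-9, -8), 0))) = Mul(142, Add(18, Mul(Add(-9, -8), 0))) = Mul(142, Add(18, Mul(-17, 0))) = Mul(142, Add(18, 0)) = Mul(142, 18) = 2556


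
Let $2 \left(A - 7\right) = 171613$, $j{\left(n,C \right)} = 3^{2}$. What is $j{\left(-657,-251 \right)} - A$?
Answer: $- \frac{171609}{2} \approx -85805.0$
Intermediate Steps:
$j{\left(n,C \right)} = 9$
$A = \frac{171627}{2}$ ($A = 7 + \frac{1}{2} \cdot 171613 = 7 + \frac{171613}{2} = \frac{171627}{2} \approx 85814.0$)
$j{\left(-657,-251 \right)} - A = 9 - \frac{171627}{2} = - \frac{171609}{2}$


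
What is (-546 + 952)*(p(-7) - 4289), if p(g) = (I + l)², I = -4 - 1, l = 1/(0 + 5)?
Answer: -43299494/25 ≈ -1.7320e+6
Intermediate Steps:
l = ⅕ (l = 1/5 = ⅕ ≈ 0.20000)
I = -5
p(g) = 576/25 (p(g) = (-5 + ⅕)² = (-24/5)² = 576/25)
(-546 + 952)*(p(-7) - 4289) = (-546 + 952)*(576/25 - 4289) = 406*(-106649/25) = -43299494/25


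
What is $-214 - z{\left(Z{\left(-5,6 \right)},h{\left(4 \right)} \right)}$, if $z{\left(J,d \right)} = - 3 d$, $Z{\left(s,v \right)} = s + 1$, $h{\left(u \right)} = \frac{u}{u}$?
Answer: $-211$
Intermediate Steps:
$h{\left(u \right)} = 1$
$Z{\left(s,v \right)} = 1 + s$
$-214 - z{\left(Z{\left(-5,6 \right)},h{\left(4 \right)} \right)} = -214 - \left(-3\right) 1 = -214 - -3 = -214 + 3 = -211$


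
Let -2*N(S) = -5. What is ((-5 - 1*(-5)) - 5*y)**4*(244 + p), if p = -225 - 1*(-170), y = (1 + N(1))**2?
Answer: 680967118125/256 ≈ 2.6600e+9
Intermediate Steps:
N(S) = 5/2 (N(S) = -1/2*(-5) = 5/2)
y = 49/4 (y = (1 + 5/2)**2 = (7/2)**2 = 49/4 ≈ 12.250)
p = -55 (p = -225 + 170 = -55)
((-5 - 1*(-5)) - 5*y)**4*(244 + p) = ((-5 - 1*(-5)) - 5*49/4)**4*(244 - 55) = ((-5 + 5) - 245/4)**4*189 = (0 - 245/4)**4*189 = (-245/4)**4*189 = (3603000625/256)*189 = 680967118125/256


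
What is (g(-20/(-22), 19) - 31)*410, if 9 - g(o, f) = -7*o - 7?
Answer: -38950/11 ≈ -3540.9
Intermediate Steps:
g(o, f) = 16 + 7*o (g(o, f) = 9 - (-7*o - 7) = 9 - (-7 - 7*o) = 9 + (7 + 7*o) = 16 + 7*o)
(g(-20/(-22), 19) - 31)*410 = ((16 + 7*(-20/(-22))) - 31)*410 = ((16 + 7*(-20*(-1/22))) - 31)*410 = ((16 + 7*(10/11)) - 31)*410 = ((16 + 70/11) - 31)*410 = (246/11 - 31)*410 = -95/11*410 = -38950/11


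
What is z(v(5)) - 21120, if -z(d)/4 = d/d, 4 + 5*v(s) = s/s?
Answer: -21124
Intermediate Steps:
v(s) = -⅗ (v(s) = -⅘ + (s/s)/5 = -⅘ + (⅕)*1 = -⅘ + ⅕ = -⅗)
z(d) = -4 (z(d) = -4*d/d = -4*1 = -4)
z(v(5)) - 21120 = -4 - 21120 = -21124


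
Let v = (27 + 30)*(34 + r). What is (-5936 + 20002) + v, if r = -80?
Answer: 11444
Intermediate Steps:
v = -2622 (v = (27 + 30)*(34 - 80) = 57*(-46) = -2622)
(-5936 + 20002) + v = (-5936 + 20002) - 2622 = 14066 - 2622 = 11444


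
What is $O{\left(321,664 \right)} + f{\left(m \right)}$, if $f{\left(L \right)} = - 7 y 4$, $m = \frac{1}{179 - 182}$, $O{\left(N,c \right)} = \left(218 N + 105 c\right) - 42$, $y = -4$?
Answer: $139768$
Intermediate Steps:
$O{\left(N,c \right)} = -42 + 105 c + 218 N$ ($O{\left(N,c \right)} = \left(105 c + 218 N\right) - 42 = -42 + 105 c + 218 N$)
$m = - \frac{1}{3}$ ($m = \frac{1}{-3} = - \frac{1}{3} \approx -0.33333$)
$f{\left(L \right)} = 112$ ($f{\left(L \right)} = \left(-7\right) \left(-4\right) 4 = 28 \cdot 4 = 112$)
$O{\left(321,664 \right)} + f{\left(m \right)} = \left(-42 + 105 \cdot 664 + 218 \cdot 321\right) + 112 = \left(-42 + 69720 + 69978\right) + 112 = 139656 + 112 = 139768$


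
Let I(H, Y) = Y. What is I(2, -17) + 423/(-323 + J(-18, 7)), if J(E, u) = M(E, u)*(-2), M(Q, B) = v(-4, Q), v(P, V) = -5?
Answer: -5744/313 ≈ -18.351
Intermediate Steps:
M(Q, B) = -5
J(E, u) = 10 (J(E, u) = -5*(-2) = 10)
I(2, -17) + 423/(-323 + J(-18, 7)) = -17 + 423/(-323 + 10) = -17 + 423/(-313) = -17 + 423*(-1/313) = -17 - 423/313 = -5744/313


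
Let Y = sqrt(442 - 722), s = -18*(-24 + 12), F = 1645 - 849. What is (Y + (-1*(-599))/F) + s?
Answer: 172535/796 + 2*I*sqrt(70) ≈ 216.75 + 16.733*I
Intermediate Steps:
F = 796
s = 216 (s = -18*(-12) = 216)
Y = 2*I*sqrt(70) (Y = sqrt(-280) = 2*I*sqrt(70) ≈ 16.733*I)
(Y + (-1*(-599))/F) + s = (2*I*sqrt(70) - 1*(-599)/796) + 216 = (2*I*sqrt(70) + 599*(1/796)) + 216 = (2*I*sqrt(70) + 599/796) + 216 = (599/796 + 2*I*sqrt(70)) + 216 = 172535/796 + 2*I*sqrt(70)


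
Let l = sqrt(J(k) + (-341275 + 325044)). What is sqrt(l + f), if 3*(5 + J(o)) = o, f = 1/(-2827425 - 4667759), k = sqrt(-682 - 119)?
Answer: sqrt(-468449 + 3511111449616*sqrt(-16236 + I*sqrt(89)))/1873796 ≈ 7.983 + 7.9807*I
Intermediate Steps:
k = 3*I*sqrt(89) (k = sqrt(-801) = 3*I*sqrt(89) ≈ 28.302*I)
f = -1/7495184 (f = 1/(-7495184) = -1/7495184 ≈ -1.3342e-7)
J(o) = -5 + o/3
l = sqrt(-16236 + I*sqrt(89)) (l = sqrt((-5 + (3*I*sqrt(89))/3) + (-341275 + 325044)) = sqrt((-5 + I*sqrt(89)) - 16231) = sqrt(-16236 + I*sqrt(89)) ≈ 0.037 + 127.42*I)
sqrt(l + f) = sqrt(sqrt(-16236 + I*sqrt(89)) - 1/7495184) = sqrt(-1/7495184 + sqrt(-16236 + I*sqrt(89)))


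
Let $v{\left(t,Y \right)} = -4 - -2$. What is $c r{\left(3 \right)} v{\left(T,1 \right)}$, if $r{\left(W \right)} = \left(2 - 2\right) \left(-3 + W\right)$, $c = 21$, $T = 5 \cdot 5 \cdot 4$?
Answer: $0$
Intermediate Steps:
$T = 100$ ($T = 25 \cdot 4 = 100$)
$v{\left(t,Y \right)} = -2$ ($v{\left(t,Y \right)} = -4 + 2 = -2$)
$r{\left(W \right)} = 0$ ($r{\left(W \right)} = 0 \left(-3 + W\right) = 0$)
$c r{\left(3 \right)} v{\left(T,1 \right)} = 21 \cdot 0 \left(-2\right) = 0 \left(-2\right) = 0$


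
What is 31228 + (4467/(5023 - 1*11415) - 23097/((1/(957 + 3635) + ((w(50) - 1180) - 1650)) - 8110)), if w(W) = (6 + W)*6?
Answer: 3240050984847537/103749760088 ≈ 31229.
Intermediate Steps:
w(W) = 36 + 6*W
31228 + (4467/(5023 - 1*11415) - 23097/((1/(957 + 3635) + ((w(50) - 1180) - 1650)) - 8110)) = 31228 + (4467/(5023 - 1*11415) - 23097/((1/(957 + 3635) + (((36 + 6*50) - 1180) - 1650)) - 8110)) = 31228 + (4467/(5023 - 11415) - 23097/((1/4592 + (((36 + 300) - 1180) - 1650)) - 8110)) = 31228 + (4467/(-6392) - 23097/((1/4592 + ((336 - 1180) - 1650)) - 8110)) = 31228 + (4467*(-1/6392) - 23097/((1/4592 + (-844 - 1650)) - 8110)) = 31228 + (-4467/6392 - 23097/((1/4592 - 2494) - 8110)) = 31228 + (-4467/6392 - 23097/(-11452447/4592 - 8110)) = 31228 + (-4467/6392 - 23097/(-48693567/4592)) = 31228 + (-4467/6392 - 23097*(-4592/48693567)) = 31228 + (-4467/6392 + 35353808/16231189) = 31228 + 153476819473/103749760088 = 3240050984847537/103749760088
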